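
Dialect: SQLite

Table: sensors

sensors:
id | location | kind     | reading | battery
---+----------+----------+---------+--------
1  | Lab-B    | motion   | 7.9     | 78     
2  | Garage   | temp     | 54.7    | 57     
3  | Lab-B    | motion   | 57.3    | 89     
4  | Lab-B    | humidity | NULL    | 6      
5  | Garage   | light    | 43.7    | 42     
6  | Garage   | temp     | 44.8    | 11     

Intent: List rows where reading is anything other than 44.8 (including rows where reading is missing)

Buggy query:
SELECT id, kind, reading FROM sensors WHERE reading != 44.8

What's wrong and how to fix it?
Bug: 'reading != 44.8' is unknown when reading is NULL, so NULL rows are silently excluded

Fix: Add an explicit OR reading IS NULL to include the missing-value rows

Corrected query:
SELECT id, kind, reading FROM sensors WHERE reading != 44.8 OR reading IS NULL

Result:
id | kind     | reading
---+----------+--------
1  | motion   | 7.9    
2  | temp     | 54.7   
3  | motion   | 57.3   
4  | humidity | NULL   
5  | light    | 43.7   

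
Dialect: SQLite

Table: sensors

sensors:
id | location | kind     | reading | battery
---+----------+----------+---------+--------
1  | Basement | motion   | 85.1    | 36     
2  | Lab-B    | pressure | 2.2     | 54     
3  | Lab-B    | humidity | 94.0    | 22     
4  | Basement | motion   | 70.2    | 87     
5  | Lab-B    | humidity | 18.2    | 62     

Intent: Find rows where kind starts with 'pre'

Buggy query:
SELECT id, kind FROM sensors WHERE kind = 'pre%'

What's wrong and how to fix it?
Bug: '=' compares the literal string including the % character; pattern matching needs LIKE

Fix: Replace '=' with LIKE so 'pre%' is treated as a pattern

Corrected query:
SELECT id, kind FROM sensors WHERE kind LIKE 'pre%'

Result:
id | kind    
---+---------
2  | pressure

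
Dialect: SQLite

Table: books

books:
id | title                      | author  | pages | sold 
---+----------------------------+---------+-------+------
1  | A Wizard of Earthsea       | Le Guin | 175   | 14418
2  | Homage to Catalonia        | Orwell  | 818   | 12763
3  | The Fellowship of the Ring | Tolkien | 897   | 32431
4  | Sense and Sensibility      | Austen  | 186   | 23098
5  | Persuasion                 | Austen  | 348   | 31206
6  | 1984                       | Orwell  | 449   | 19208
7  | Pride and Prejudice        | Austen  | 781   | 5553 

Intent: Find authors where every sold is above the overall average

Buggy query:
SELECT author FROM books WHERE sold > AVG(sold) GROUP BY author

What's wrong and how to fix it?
Bug: AVG() is an aggregate; it can't sit directly in WHERE

Fix: Compute the overall average in a scalar subquery and compare each group's MIN against it in HAVING

Corrected query:
SELECT author FROM books GROUP BY author HAVING MIN(sold) > (SELECT AVG(sold) FROM books)

Result:
author 
-------
Tolkien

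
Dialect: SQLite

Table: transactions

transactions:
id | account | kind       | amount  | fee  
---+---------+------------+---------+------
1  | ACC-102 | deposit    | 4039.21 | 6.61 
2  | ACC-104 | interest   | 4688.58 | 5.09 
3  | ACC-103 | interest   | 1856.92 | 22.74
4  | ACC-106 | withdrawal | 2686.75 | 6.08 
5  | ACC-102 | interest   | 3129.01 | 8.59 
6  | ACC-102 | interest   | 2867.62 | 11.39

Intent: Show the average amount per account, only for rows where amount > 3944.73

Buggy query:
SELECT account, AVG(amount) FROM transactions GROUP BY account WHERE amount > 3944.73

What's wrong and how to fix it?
Bug: Row-level WHERE must come before GROUP BY in the clause order

Fix: Place WHERE between FROM and GROUP BY

Corrected query:
SELECT account, AVG(amount) FROM transactions WHERE amount > 3944.73 GROUP BY account

Result:
account | AVG(amount)
--------+------------
ACC-102 | 4039.21    
ACC-104 | 4688.58    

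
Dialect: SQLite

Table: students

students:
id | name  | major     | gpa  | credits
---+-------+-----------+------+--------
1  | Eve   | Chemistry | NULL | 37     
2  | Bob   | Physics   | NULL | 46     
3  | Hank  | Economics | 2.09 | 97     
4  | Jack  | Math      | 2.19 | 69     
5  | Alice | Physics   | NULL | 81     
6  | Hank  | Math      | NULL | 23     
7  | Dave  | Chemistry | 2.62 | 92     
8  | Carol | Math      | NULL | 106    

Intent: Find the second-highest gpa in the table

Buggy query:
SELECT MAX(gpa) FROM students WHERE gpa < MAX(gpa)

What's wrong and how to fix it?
Bug: The inner MAX is an aggregate inside WHERE, which is not allowed

Fix: Put the inner MAX in a scalar subquery

Corrected query:
SELECT MAX(gpa) FROM students WHERE gpa < (SELECT MAX(gpa) FROM students)

Result:
MAX(gpa)
--------
2.19    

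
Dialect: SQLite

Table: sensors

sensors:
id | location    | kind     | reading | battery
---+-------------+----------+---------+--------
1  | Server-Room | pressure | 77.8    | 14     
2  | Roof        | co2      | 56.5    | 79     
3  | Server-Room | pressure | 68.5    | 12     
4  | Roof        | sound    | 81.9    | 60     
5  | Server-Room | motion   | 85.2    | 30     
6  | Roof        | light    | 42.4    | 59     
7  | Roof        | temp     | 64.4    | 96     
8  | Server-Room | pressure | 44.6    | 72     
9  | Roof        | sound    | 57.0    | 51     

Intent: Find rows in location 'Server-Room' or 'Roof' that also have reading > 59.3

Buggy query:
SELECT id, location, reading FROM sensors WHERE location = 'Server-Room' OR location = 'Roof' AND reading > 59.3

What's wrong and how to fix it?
Bug: Without parentheses, AND is evaluated before OR, so the reading filter only applies to the 'Roof' branch

Fix: Group the OR with parentheses (or use IN), then AND the threshold

Corrected query:
SELECT id, location, reading FROM sensors WHERE (location = 'Server-Room' OR location = 'Roof') AND reading > 59.3

Result:
id | location    | reading
---+-------------+--------
1  | Server-Room | 77.8   
3  | Server-Room | 68.5   
4  | Roof        | 81.9   
5  | Server-Room | 85.2   
7  | Roof        | 64.4   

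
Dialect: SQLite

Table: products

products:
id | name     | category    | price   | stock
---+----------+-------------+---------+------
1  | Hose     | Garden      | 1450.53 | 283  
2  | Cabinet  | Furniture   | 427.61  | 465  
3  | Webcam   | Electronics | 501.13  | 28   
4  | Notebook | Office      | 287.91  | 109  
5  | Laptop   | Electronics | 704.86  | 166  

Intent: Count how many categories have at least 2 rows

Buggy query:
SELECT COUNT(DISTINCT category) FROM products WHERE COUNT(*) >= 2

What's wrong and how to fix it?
Bug: COUNT(*) cannot appear in WHERE; the per-group count doesn't exist yet

Fix: Use a subquery that GROUPs and filters with HAVING, then count its rows

Corrected query:
SELECT COUNT(*) FROM (SELECT category FROM products GROUP BY category HAVING COUNT(*) >= 2)

Result:
COUNT(*)
--------
1       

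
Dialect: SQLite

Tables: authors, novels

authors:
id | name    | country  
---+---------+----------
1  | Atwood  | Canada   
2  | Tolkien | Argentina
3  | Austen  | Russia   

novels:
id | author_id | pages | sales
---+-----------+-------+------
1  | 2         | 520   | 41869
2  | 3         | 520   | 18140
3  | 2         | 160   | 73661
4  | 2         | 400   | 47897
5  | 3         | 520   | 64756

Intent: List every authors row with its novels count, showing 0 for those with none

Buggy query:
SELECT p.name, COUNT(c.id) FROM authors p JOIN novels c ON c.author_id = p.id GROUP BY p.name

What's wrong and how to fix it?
Bug: INNER JOIN drops authors rows that have no matching novels rows

Fix: Switch to LEFT JOIN to retain unmatched parent rows

Corrected query:
SELECT p.name, COUNT(c.id) FROM authors p LEFT JOIN novels c ON c.author_id = p.id GROUP BY p.name

Result:
name    | COUNT(c.id)
--------+------------
Atwood  | 0          
Austen  | 2          
Tolkien | 3          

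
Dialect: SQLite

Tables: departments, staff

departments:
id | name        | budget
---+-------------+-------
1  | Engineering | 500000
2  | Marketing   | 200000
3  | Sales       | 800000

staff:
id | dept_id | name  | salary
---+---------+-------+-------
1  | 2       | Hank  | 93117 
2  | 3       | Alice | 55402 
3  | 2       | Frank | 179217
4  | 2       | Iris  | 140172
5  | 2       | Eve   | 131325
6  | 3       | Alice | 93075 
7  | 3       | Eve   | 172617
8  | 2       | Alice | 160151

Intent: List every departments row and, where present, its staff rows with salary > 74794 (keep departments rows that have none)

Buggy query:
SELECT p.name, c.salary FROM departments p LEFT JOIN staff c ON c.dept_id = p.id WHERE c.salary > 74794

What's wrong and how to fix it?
Bug: Filtering c.salary in WHERE discards the NULL rows produced by LEFT JOIN, turning it into an inner join

Fix: Put 'c.salary > 74794' in the JOIN's ON clause instead of WHERE

Corrected query:
SELECT p.name, c.salary FROM departments p LEFT JOIN staff c ON c.dept_id = p.id AND c.salary > 74794

Result:
name        | salary
------------+-------
Engineering | NULL  
Marketing   | 93117 
Marketing   | 131325
Marketing   | 140172
Marketing   | 160151
Marketing   | 179217
Sales       | 93075 
Sales       | 172617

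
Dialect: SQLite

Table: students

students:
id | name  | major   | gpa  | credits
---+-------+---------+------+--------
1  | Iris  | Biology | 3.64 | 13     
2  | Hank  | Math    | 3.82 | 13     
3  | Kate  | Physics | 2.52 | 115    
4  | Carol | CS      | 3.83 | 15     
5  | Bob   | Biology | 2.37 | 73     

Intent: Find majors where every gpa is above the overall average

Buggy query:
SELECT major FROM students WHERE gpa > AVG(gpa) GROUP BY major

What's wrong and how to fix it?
Bug: WHERE evaluates per row before aggregation, so AVG() is unavailable

Fix: Use a subquery for AVG and a HAVING MIN(...) filter so the condition holds for every row in the group

Corrected query:
SELECT major FROM students GROUP BY major HAVING MIN(gpa) > (SELECT AVG(gpa) FROM students)

Result:
major
-----
CS   
Math 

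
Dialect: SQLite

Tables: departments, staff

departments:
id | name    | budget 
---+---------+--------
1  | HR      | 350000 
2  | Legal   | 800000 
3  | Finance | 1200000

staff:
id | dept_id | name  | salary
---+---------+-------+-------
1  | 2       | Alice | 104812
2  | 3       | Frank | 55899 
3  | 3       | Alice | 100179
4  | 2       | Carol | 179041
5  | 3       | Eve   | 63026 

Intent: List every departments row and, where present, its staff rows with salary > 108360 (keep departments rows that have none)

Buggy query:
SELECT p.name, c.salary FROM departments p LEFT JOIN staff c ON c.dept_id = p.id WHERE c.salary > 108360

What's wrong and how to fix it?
Bug: A WHERE condition on the right-hand table after LEFT JOIN drops unmatched parents

Fix: Move the right-table condition into the ON clause so unmatched parents are kept

Corrected query:
SELECT p.name, c.salary FROM departments p LEFT JOIN staff c ON c.dept_id = p.id AND c.salary > 108360

Result:
name    | salary
--------+-------
HR      | NULL  
Legal   | 179041
Finance | NULL  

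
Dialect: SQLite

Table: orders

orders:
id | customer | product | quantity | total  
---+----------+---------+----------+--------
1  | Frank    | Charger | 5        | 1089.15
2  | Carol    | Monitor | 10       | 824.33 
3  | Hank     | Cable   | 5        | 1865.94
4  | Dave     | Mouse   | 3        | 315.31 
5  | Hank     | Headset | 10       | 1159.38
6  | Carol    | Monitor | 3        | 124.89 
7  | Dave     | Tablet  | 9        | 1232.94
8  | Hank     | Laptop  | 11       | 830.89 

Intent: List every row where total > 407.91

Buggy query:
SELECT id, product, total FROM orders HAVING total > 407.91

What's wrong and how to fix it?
Bug: This is a non-aggregate query (no GROUP BY, no aggregates), so in SQLite the HAVING clause is invalid here; a row-level condition belongs in WHERE

Fix: Replace HAVING with WHERE since the condition applies to individual rows

Corrected query:
SELECT id, product, total FROM orders WHERE total > 407.91

Result:
id | product | total  
---+---------+--------
1  | Charger | 1089.15
2  | Monitor | 824.33 
3  | Cable   | 1865.94
5  | Headset | 1159.38
7  | Tablet  | 1232.94
8  | Laptop  | 830.89 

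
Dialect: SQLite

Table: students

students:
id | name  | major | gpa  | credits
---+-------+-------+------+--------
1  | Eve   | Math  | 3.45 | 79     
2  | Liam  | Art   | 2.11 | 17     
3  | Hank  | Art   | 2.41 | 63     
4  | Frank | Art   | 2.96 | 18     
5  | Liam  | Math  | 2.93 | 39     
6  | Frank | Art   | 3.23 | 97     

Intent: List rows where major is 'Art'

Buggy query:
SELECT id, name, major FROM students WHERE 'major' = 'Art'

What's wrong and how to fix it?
Bug: 'major' in single quotes is a string literal, not the column; the comparison is literal-vs-literal and never true

Fix: Reference the column as major without single quotes

Corrected query:
SELECT id, name, major FROM students WHERE major = 'Art'

Result:
id | name  | major
---+-------+------
2  | Liam  | Art  
3  | Hank  | Art  
4  | Frank | Art  
6  | Frank | Art  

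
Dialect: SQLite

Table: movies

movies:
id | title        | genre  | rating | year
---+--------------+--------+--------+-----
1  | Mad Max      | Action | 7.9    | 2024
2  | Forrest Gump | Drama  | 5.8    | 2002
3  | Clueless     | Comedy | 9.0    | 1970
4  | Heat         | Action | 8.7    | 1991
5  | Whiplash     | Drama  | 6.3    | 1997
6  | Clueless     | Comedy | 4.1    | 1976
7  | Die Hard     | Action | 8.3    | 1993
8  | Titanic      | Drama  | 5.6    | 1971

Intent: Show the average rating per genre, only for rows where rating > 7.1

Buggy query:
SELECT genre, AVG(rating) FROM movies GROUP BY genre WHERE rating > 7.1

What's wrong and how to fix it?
Bug: Row-level WHERE must come before GROUP BY in the clause order

Fix: Move the WHERE clause before GROUP BY

Corrected query:
SELECT genre, AVG(rating) FROM movies WHERE rating > 7.1 GROUP BY genre

Result:
genre  | AVG(rating)
-------+------------
Action | 8.3        
Comedy | 9          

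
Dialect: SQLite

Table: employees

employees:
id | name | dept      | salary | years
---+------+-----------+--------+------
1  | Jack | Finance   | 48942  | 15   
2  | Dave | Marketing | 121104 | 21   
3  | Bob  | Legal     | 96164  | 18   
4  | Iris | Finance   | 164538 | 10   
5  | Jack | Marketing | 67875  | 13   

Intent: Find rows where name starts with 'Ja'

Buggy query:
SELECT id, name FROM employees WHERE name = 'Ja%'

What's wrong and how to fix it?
Bug: '=' compares the literal string including the % character; pattern matching needs LIKE

Fix: Replace '=' with LIKE so 'Ja%' is treated as a pattern

Corrected query:
SELECT id, name FROM employees WHERE name LIKE 'Ja%'

Result:
id | name
---+-----
1  | Jack
5  | Jack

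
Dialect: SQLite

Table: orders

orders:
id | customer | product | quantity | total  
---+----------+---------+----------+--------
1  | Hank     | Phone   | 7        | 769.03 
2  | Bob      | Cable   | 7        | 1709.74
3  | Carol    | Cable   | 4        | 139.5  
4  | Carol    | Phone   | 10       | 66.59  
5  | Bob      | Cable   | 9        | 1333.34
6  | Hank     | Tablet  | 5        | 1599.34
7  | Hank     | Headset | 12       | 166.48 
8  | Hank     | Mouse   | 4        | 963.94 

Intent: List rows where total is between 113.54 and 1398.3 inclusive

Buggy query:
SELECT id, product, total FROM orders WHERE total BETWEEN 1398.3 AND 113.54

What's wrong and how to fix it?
Bug: BETWEEN expects the lower bound first; with 1398.3 AND 113.54 the range is empty

Fix: Swap the bounds so the smaller value comes first

Corrected query:
SELECT id, product, total FROM orders WHERE total BETWEEN 113.54 AND 1398.3

Result:
id | product | total  
---+---------+--------
1  | Phone   | 769.03 
3  | Cable   | 139.5  
5  | Cable   | 1333.34
7  | Headset | 166.48 
8  | Mouse   | 963.94 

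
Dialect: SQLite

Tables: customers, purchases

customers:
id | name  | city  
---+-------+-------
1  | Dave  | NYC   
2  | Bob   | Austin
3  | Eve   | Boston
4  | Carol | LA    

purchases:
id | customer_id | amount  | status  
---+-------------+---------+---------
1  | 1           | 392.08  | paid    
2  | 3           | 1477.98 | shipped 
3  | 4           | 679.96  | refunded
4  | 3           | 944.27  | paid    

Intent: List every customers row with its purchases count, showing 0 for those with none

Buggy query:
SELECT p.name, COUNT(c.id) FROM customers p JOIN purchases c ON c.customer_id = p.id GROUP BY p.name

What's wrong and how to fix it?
Bug: INNER JOIN drops customers rows that have no matching purchases rows

Fix: Use LEFT JOIN so parents without children still appear (COUNT(c.id) gives 0)

Corrected query:
SELECT p.name, COUNT(c.id) FROM customers p LEFT JOIN purchases c ON c.customer_id = p.id GROUP BY p.name

Result:
name  | COUNT(c.id)
------+------------
Bob   | 0          
Carol | 1          
Dave  | 1          
Eve   | 2          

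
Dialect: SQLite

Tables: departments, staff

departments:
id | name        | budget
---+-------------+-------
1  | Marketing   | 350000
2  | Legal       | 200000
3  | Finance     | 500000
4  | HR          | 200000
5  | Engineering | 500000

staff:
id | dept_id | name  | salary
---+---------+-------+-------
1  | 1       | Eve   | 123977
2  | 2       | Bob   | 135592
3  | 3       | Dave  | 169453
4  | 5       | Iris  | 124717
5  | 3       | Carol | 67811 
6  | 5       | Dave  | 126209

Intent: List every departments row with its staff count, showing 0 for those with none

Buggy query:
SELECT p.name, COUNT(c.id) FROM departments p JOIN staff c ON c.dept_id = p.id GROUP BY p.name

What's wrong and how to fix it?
Bug: INNER JOIN drops departments rows that have no matching staff rows

Fix: Switch to LEFT JOIN to retain unmatched parent rows

Corrected query:
SELECT p.name, COUNT(c.id) FROM departments p LEFT JOIN staff c ON c.dept_id = p.id GROUP BY p.name

Result:
name        | COUNT(c.id)
------------+------------
Engineering | 2          
Finance     | 2          
HR          | 0          
Legal       | 1          
Marketing   | 1          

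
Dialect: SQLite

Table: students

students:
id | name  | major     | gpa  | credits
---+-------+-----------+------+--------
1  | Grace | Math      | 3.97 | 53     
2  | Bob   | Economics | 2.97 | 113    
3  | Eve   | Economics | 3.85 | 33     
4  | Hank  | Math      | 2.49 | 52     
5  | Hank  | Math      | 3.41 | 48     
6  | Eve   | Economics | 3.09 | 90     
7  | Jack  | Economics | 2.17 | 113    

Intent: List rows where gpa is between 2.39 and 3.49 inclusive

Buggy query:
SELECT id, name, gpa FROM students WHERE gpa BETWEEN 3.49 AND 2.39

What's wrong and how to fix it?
Bug: BETWEEN expects the lower bound first; with 3.49 AND 2.39 the range is empty

Fix: Write BETWEEN 2.39 AND 3.49

Corrected query:
SELECT id, name, gpa FROM students WHERE gpa BETWEEN 2.39 AND 3.49

Result:
id | name | gpa 
---+------+-----
2  | Bob  | 2.97
4  | Hank | 2.49
5  | Hank | 3.41
6  | Eve  | 3.09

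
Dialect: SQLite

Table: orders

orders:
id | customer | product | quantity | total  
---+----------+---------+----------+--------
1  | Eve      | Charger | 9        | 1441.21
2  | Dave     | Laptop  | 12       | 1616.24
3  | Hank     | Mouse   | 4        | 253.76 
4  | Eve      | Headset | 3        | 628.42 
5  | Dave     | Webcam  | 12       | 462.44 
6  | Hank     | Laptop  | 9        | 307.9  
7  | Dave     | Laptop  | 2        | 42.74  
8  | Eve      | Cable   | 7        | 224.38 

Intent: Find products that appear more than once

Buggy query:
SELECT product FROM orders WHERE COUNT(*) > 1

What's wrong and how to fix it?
Bug: WHERE can't reference COUNT(*); aggregates are computed after WHERE

Fix: GROUP BY product, then filter groups with HAVING COUNT(*) > 1

Corrected query:
SELECT product FROM orders GROUP BY product HAVING COUNT(*) > 1

Result:
product
-------
Laptop 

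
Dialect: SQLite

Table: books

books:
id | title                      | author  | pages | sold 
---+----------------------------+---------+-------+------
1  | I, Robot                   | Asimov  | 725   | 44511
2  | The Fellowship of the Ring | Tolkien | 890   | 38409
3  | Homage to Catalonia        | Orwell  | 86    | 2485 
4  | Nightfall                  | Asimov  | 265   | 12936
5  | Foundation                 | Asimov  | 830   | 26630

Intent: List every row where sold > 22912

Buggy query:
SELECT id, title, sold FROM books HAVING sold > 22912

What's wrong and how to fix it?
Bug: HAVING filters the output of aggregation, but this query has no GROUP BY and no aggregate functions, so SQLite rejects it (HAVING clause on a non-aggregate query); the condition here is per row

Fix: Replace HAVING with WHERE since the condition applies to individual rows

Corrected query:
SELECT id, title, sold FROM books WHERE sold > 22912

Result:
id | title                      | sold 
---+----------------------------+------
1  | I, Robot                   | 44511
2  | The Fellowship of the Ring | 38409
5  | Foundation                 | 26630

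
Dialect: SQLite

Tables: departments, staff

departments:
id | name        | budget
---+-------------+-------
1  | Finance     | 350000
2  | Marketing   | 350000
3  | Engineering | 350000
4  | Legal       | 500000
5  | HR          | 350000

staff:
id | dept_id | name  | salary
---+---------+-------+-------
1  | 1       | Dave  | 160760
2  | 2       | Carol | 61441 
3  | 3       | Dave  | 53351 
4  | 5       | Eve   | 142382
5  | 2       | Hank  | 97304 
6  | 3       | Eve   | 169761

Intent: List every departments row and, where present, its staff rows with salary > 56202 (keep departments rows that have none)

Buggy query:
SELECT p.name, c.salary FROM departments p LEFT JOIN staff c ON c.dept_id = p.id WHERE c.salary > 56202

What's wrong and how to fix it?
Bug: Filtering c.salary in WHERE discards the NULL rows produced by LEFT JOIN, turning it into an inner join

Fix: Put 'c.salary > 56202' in the JOIN's ON clause instead of WHERE

Corrected query:
SELECT p.name, c.salary FROM departments p LEFT JOIN staff c ON c.dept_id = p.id AND c.salary > 56202

Result:
name        | salary
------------+-------
Finance     | 160760
Marketing   | 61441 
Marketing   | 97304 
Engineering | 169761
Legal       | NULL  
HR          | 142382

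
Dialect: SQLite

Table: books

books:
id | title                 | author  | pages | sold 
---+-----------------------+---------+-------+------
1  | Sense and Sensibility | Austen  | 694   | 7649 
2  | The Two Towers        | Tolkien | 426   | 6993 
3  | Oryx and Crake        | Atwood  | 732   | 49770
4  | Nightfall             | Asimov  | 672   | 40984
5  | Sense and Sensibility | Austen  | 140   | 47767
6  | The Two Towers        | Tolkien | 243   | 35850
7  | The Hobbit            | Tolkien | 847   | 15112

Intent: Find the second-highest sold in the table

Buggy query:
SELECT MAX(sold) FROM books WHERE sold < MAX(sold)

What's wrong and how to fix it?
Bug: MAX(sold) on the right of the comparison is an aggregate-in-WHERE error

Fix: Put the inner MAX in a scalar subquery

Corrected query:
SELECT MAX(sold) FROM books WHERE sold < (SELECT MAX(sold) FROM books)

Result:
MAX(sold)
---------
47767    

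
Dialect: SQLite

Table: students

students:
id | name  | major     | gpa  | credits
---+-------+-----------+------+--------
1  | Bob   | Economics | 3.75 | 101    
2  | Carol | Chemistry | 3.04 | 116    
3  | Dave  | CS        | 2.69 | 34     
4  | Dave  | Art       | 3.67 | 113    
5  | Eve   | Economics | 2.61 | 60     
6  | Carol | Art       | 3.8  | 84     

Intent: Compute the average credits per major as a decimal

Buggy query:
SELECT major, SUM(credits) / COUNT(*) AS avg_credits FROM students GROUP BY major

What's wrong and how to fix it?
Bug: SUM(credits) and COUNT(*) are both integers; the division truncates the fractional part

Fix: Cast one side to REAL so the division keeps the fractional part

Corrected query:
SELECT major, SUM(credits) * 1.0 / COUNT(*) AS avg_credits FROM students GROUP BY major

Result:
major     | avg_credits
----------+------------
Art       | 98.5       
CS        | 34         
Chemistry | 116        
Economics | 80.5       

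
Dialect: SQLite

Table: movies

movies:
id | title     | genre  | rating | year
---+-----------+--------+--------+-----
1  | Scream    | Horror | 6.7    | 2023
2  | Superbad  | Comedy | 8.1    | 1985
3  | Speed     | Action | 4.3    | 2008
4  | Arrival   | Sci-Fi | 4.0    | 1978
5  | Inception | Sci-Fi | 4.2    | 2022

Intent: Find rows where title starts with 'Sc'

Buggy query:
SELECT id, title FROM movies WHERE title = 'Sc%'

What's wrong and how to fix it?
Bug: Wildcards only work with LIKE; '=' treats '%' as a literal character

Fix: Replace '=' with LIKE so 'Sc%' is treated as a pattern

Corrected query:
SELECT id, title FROM movies WHERE title LIKE 'Sc%'

Result:
id | title 
---+-------
1  | Scream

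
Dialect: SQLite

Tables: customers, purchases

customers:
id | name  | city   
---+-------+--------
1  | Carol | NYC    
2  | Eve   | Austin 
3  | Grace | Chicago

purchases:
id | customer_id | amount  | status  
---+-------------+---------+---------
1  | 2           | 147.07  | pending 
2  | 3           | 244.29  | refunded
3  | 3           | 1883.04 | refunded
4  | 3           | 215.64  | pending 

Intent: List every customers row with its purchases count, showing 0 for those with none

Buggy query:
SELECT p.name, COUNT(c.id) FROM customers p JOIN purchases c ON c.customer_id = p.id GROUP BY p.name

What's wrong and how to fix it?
Bug: An inner join excludes parents with zero children

Fix: Use LEFT JOIN so parents without children still appear (COUNT(c.id) gives 0)

Corrected query:
SELECT p.name, COUNT(c.id) FROM customers p LEFT JOIN purchases c ON c.customer_id = p.id GROUP BY p.name

Result:
name  | COUNT(c.id)
------+------------
Carol | 0          
Eve   | 1          
Grace | 3          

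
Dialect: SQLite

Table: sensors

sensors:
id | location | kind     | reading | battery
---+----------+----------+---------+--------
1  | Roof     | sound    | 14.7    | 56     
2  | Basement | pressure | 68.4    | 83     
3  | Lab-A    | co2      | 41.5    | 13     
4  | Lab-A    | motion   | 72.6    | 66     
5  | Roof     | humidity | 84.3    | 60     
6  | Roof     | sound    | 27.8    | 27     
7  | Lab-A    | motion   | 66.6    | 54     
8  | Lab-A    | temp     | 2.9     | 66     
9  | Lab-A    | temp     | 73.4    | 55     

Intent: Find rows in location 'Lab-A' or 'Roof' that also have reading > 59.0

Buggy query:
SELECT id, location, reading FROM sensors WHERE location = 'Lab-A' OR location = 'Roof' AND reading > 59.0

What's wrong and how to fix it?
Bug: Without parentheses, AND is evaluated before OR, so the reading filter only applies to the 'Roof' branch

Fix: Group the OR with parentheses (or use IN), then AND the threshold

Corrected query:
SELECT id, location, reading FROM sensors WHERE (location = 'Lab-A' OR location = 'Roof') AND reading > 59.0

Result:
id | location | reading
---+----------+--------
4  | Lab-A    | 72.6   
5  | Roof     | 84.3   
7  | Lab-A    | 66.6   
9  | Lab-A    | 73.4   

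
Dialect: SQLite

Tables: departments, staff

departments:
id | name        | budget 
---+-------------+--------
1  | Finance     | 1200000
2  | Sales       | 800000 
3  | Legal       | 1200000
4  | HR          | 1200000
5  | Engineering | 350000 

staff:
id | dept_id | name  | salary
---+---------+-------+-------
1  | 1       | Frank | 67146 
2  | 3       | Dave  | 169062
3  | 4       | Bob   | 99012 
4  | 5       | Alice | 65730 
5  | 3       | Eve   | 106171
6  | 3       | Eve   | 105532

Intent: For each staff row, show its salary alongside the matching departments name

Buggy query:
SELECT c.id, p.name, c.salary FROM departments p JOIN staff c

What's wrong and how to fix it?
Bug: JOIN with no ON clause produces a cartesian product; every staff row pairs with every departments row

Fix: Specify the join condition linking the foreign key to the parent id

Corrected query:
SELECT c.id, p.name, c.salary FROM departments p JOIN staff c ON c.dept_id = p.id

Result:
id | name        | salary
---+-------------+-------
1  | Finance     | 67146 
2  | Legal       | 169062
3  | HR          | 99012 
4  | Engineering | 65730 
5  | Legal       | 106171
6  | Legal       | 105532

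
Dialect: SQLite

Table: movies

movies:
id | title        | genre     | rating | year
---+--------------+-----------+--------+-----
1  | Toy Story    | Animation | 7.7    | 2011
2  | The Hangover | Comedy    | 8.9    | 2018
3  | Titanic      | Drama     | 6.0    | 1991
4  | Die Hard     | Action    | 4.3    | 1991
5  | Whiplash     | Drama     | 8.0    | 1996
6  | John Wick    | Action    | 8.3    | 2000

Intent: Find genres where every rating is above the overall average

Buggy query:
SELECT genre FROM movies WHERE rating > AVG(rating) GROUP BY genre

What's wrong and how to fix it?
Bug: AVG() is an aggregate; it can't sit directly in WHERE

Fix: Use a subquery for AVG and a HAVING MIN(...) filter so the condition holds for every row in the group

Corrected query:
SELECT genre FROM movies GROUP BY genre HAVING MIN(rating) > (SELECT AVG(rating) FROM movies)

Result:
genre    
---------
Animation
Comedy   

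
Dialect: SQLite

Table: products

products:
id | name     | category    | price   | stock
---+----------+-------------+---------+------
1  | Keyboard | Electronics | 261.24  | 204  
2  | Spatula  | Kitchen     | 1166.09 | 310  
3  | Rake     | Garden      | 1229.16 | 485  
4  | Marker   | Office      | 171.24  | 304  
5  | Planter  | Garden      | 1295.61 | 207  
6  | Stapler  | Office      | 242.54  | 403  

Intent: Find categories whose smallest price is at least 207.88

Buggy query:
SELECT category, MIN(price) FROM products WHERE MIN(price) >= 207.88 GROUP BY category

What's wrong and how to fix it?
Bug: Aggregates like MIN are computed per group after WHERE runs

Fix: Replace WHERE with HAVING after the GROUP BY

Corrected query:
SELECT category, MIN(price) FROM products GROUP BY category HAVING MIN(price) >= 207.88

Result:
category    | MIN(price)
------------+-----------
Electronics | 261.24    
Garden      | 1229.16   
Kitchen     | 1166.09   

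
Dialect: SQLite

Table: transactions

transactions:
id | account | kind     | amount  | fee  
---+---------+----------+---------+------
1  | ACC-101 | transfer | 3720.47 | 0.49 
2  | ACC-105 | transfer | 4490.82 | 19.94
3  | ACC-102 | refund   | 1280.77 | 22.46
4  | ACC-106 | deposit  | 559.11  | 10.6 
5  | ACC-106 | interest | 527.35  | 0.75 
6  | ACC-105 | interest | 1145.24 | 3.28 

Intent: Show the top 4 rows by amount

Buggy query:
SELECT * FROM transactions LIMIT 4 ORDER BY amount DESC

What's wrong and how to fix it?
Bug: LIMIT must come after ORDER BY

Fix: Sort with ORDER BY, then apply LIMIT

Corrected query:
SELECT * FROM transactions ORDER BY amount DESC LIMIT 4

Result:
id | account | kind     | amount  | fee  
---+---------+----------+---------+------
2  | ACC-105 | transfer | 4490.82 | 19.94
1  | ACC-101 | transfer | 3720.47 | 0.49 
3  | ACC-102 | refund   | 1280.77 | 22.46
6  | ACC-105 | interest | 1145.24 | 3.28 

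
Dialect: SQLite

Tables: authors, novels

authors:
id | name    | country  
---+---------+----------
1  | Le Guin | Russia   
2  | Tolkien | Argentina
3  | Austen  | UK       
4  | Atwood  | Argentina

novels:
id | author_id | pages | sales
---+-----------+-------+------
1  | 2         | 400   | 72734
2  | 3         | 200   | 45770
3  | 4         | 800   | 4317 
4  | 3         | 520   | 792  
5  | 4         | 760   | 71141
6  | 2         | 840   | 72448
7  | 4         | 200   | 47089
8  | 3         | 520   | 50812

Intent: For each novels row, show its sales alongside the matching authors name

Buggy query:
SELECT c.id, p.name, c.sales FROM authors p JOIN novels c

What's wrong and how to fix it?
Bug: Missing join condition: each novels row is matched to all authors rows instead of just its own

Fix: Specify the join condition linking the foreign key to the parent id

Corrected query:
SELECT c.id, p.name, c.sales FROM authors p JOIN novels c ON c.author_id = p.id

Result:
id | name    | sales
---+---------+------
1  | Tolkien | 72734
2  | Austen  | 45770
3  | Atwood  | 4317 
4  | Austen  | 792  
5  | Atwood  | 71141
6  | Tolkien | 72448
7  | Atwood  | 47089
8  | Austen  | 50812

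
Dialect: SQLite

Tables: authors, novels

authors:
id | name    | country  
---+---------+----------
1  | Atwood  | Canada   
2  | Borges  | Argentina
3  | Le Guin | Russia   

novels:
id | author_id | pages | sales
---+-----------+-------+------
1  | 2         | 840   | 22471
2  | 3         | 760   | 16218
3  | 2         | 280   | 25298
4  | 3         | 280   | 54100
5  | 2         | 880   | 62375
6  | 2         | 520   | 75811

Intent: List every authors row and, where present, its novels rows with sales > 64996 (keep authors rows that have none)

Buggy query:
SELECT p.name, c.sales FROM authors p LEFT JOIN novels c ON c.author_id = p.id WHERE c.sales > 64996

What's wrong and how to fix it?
Bug: A WHERE condition on the right-hand table after LEFT JOIN drops unmatched parents

Fix: Move the right-table condition into the ON clause so unmatched parents are kept

Corrected query:
SELECT p.name, c.sales FROM authors p LEFT JOIN novels c ON c.author_id = p.id AND c.sales > 64996

Result:
name    | sales
--------+------
Atwood  | NULL 
Borges  | 75811
Le Guin | NULL 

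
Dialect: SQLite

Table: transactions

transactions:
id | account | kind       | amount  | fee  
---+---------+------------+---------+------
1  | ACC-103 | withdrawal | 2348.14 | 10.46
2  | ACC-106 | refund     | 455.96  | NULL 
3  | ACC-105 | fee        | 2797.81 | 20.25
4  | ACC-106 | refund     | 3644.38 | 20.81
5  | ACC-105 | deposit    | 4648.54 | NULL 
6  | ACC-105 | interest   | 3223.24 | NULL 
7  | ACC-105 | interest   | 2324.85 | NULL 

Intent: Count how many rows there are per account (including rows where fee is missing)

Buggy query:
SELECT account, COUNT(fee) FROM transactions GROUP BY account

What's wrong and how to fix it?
Bug: COUNT(fee) skips NULLs, so groups with missing fee are undercounted

Fix: Replace COUNT(fee) with COUNT(*)

Corrected query:
SELECT account, COUNT(*) FROM transactions GROUP BY account

Result:
account | COUNT(*)
--------+---------
ACC-103 | 1       
ACC-105 | 4       
ACC-106 | 2       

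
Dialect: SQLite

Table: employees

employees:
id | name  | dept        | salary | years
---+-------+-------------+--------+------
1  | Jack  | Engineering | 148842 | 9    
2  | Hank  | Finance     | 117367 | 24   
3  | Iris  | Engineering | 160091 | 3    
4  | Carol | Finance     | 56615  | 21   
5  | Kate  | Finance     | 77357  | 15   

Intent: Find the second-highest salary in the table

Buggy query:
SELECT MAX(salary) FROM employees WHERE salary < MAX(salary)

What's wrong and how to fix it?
Bug: The inner MAX is an aggregate inside WHERE, which is not allowed

Fix: Compute the overall MAX in a subquery, then take MAX of rows below it

Corrected query:
SELECT MAX(salary) FROM employees WHERE salary < (SELECT MAX(salary) FROM employees)

Result:
MAX(salary)
-----------
148842     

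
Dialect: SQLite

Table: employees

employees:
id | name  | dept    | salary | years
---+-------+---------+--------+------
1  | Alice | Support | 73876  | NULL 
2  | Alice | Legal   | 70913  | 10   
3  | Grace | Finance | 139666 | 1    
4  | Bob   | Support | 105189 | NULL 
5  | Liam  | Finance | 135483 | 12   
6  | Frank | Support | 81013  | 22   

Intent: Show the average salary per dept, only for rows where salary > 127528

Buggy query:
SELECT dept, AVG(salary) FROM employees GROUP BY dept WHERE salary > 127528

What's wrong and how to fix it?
Bug: WHERE cannot follow GROUP BY

Fix: Move the WHERE clause before GROUP BY

Corrected query:
SELECT dept, AVG(salary) FROM employees WHERE salary > 127528 GROUP BY dept

Result:
dept    | AVG(salary)
--------+------------
Finance | 137574.5   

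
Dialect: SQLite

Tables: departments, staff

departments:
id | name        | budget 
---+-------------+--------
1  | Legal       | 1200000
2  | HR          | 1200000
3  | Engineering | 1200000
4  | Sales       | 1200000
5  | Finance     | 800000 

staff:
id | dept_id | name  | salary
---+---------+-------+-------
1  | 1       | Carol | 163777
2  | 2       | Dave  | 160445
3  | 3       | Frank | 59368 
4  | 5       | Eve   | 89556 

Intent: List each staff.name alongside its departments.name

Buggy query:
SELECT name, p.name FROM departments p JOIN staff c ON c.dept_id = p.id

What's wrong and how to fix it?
Bug: 'name' exists in both joined tables, so the database can't tell which one is meant

Fix: Qualify the column with its table alias (c.name)

Corrected query:
SELECT c.name, p.name FROM departments p JOIN staff c ON c.dept_id = p.id

Result:
name  | name       
------+------------
Carol | Legal      
Dave  | HR         
Frank | Engineering
Eve   | Finance    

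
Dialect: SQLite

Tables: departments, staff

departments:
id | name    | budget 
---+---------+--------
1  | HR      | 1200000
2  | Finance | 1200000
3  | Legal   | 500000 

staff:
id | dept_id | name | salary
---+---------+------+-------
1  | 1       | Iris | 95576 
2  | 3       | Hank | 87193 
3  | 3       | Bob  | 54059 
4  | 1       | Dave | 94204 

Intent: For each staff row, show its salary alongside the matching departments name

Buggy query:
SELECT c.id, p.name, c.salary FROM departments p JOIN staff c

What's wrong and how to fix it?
Bug: Missing join condition: each staff row is matched to all departments rows instead of just its own

Fix: Specify the join condition linking the foreign key to the parent id

Corrected query:
SELECT c.id, p.name, c.salary FROM departments p JOIN staff c ON c.dept_id = p.id

Result:
id | name  | salary
---+-------+-------
1  | HR    | 95576 
2  | Legal | 87193 
3  | Legal | 54059 
4  | HR    | 94204 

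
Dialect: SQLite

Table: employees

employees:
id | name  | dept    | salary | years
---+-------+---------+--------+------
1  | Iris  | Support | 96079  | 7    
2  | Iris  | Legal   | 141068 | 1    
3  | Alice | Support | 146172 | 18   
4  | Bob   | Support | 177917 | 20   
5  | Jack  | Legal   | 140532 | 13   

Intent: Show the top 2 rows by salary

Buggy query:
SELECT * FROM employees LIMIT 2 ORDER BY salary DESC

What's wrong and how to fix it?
Bug: ORDER BY cannot follow LIMIT; LIMIT is the final clause

Fix: Sort with ORDER BY, then apply LIMIT

Corrected query:
SELECT * FROM employees ORDER BY salary DESC LIMIT 2

Result:
id | name  | dept    | salary | years
---+-------+---------+--------+------
4  | Bob   | Support | 177917 | 20   
3  | Alice | Support | 146172 | 18   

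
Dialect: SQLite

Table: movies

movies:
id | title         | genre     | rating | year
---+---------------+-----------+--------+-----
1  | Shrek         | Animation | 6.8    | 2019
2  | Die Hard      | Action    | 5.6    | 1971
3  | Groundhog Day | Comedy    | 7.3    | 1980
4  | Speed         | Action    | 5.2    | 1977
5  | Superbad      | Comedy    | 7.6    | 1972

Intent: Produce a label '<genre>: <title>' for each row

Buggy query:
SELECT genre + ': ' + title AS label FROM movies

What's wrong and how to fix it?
Bug: '+' is numeric addition; on text columns SQLite converts them to 0 instead of concatenating

Fix: Replace + with || to concatenate text

Corrected query:
SELECT genre || ': ' || title AS label FROM movies

Result:
label                
---------------------
Animation: Shrek     
Action: Die Hard     
Comedy: Groundhog Day
Action: Speed        
Comedy: Superbad     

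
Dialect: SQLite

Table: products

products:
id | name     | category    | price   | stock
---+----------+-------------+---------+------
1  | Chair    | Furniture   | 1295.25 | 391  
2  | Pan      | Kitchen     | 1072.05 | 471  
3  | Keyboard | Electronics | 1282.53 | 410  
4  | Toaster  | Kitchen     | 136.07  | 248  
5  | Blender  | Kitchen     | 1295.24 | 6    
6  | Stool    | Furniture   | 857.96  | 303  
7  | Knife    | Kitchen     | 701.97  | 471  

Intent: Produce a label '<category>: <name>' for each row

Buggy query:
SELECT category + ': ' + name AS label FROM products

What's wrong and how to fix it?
Bug: '+' is numeric addition; on text columns SQLite converts them to 0 instead of concatenating

Fix: Use the || operator for string concatenation

Corrected query:
SELECT category || ': ' || name AS label FROM products

Result:
label                
---------------------
Furniture: Chair     
Kitchen: Pan         
Electronics: Keyboard
Kitchen: Toaster     
Kitchen: Blender     
Furniture: Stool     
Kitchen: Knife       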